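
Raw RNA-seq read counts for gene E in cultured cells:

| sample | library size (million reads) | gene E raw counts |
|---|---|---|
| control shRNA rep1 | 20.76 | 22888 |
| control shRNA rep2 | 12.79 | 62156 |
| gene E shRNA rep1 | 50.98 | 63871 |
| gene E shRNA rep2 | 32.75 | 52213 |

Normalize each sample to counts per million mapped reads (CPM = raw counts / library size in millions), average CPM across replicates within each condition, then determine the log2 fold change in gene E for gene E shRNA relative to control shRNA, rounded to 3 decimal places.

CPM(control shRNA rep1) = 22888 / 20.76 = 1102.5048
CPM(control shRNA rep2) = 62156 / 12.79 = 4859.7342
CPM(gene E shRNA rep1) = 63871 / 50.98 = 1252.8639
CPM(gene E shRNA rep2) = 52213 / 32.75 = 1594.2901
mean CPM(control shRNA) = 2981.1195; mean CPM(gene E shRNA) = 1423.5770
Fold change = 1423.5770 / 2981.1195 = 0.47753
log2(0.47753) = -1.0663

-1.066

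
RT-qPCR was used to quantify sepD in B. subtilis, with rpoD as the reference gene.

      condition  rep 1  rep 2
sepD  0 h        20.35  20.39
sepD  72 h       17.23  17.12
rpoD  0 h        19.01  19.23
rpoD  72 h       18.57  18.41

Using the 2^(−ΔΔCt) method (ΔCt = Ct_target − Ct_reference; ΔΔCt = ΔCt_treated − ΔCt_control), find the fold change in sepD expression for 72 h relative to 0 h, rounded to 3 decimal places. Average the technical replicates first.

Mean Ct: sepD 0 h 20.370; sepD 72 h 17.175; rpoD 0 h 19.120; rpoD 72 h 18.490
ΔCt(0 h) = 20.370 − 19.120 = 1.250
ΔCt(72 h) = 17.175 − 18.490 = -1.315
ΔΔCt = -1.315 − 1.250 = -2.565
Fold change = 2^(−(-2.565)) = 2^2.565 = 5.9176

5.918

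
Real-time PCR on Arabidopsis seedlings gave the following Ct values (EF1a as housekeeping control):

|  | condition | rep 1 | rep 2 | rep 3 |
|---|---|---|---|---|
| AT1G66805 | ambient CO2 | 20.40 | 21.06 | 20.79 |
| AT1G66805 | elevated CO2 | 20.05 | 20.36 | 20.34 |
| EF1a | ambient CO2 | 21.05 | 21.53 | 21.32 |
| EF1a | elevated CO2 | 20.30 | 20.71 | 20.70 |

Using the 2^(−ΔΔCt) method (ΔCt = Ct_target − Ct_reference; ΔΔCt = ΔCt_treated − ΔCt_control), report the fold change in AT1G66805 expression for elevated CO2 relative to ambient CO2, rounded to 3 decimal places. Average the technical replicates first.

0.853

Mean Ct: AT1G66805 ambient CO2 20.750; AT1G66805 elevated CO2 20.250; EF1a ambient CO2 21.300; EF1a elevated CO2 20.570
ΔCt(ambient CO2) = 20.750 − 21.300 = -0.550
ΔCt(elevated CO2) = 20.250 − 20.570 = -0.320
ΔΔCt = -0.320 − (-0.550) = 0.230
Fold change = 2^(−0.230) = 0.8526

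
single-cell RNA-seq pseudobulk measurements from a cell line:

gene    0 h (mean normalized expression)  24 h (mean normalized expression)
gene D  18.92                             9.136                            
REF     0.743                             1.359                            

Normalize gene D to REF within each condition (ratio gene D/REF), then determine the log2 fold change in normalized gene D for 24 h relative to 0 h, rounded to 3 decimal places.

-1.921

gene D/REF (0 h) = 18.92 / 0.743 = 25.464
gene D/REF (24 h) = 9.136 / 1.359 = 6.7226
Fold change = 6.7226 / 25.464 = 0.2640
log2(0.2640) = -1.9214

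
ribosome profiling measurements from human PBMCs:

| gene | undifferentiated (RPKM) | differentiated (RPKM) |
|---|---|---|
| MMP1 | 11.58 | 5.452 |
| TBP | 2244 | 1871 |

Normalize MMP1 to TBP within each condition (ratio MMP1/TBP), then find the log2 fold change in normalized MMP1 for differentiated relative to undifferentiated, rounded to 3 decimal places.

-0.825

MMP1/TBP (undifferentiated) = 11.58 / 2244 = 0.0051604
MMP1/TBP (differentiated) = 5.452 / 1871 = 0.0029139
Fold change = 0.0029139 / 0.0051604 = 0.5647
log2(0.5647) = -0.8245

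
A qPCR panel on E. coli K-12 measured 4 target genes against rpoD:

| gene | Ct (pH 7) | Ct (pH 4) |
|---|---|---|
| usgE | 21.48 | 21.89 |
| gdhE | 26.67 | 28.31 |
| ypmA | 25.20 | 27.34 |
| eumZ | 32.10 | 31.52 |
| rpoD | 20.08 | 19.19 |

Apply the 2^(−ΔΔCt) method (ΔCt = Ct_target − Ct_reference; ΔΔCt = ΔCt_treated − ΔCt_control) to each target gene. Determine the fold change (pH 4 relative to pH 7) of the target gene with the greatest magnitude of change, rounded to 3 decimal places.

0.122

usgE: ΔΔCt = (21.89−19.19) − (21.48−20.08) = 2.70 − 1.40 = 1.30; fold change = 2^-1.30 = 0.406
gdhE: ΔΔCt = (28.31−19.19) − (26.67−20.08) = 9.12 − 6.59 = 2.53; fold change = 2^-2.53 = 0.173
ypmA: ΔΔCt = (27.34−19.19) − (25.20−20.08) = 8.15 − 5.12 = 3.03; fold change = 2^-3.03 = 0.122
eumZ: ΔΔCt = (31.52−19.19) − (32.10−20.08) = 12.33 − 12.02 = 0.31; fold change = 2^-0.31 = 0.807
ypmA has the largest |ΔΔCt| = 3.03.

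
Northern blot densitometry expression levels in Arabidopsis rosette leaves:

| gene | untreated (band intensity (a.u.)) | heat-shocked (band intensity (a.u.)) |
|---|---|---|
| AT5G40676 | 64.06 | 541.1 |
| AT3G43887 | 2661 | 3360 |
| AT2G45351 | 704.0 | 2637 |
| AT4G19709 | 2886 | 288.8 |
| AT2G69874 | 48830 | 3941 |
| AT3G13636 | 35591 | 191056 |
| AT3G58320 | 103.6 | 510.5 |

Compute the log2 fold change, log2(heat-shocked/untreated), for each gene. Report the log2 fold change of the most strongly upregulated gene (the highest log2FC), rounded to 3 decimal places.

log2(541.1/64.06) = 3.078  (AT5G40676)
log2(3360/2661) = 0.336  (AT3G43887)
log2(2637/704.0) = 1.905  (AT2G45351)
log2(288.8/2886) = -3.321  (AT4G19709)
log2(3941/48830) = -3.631  (AT2G69874)
log2(191056/35591) = 2.424  (AT3G13636)
log2(510.5/103.6) = 2.301  (AT3G58320)
AT5G40676 is most strongly upregulated.

3.078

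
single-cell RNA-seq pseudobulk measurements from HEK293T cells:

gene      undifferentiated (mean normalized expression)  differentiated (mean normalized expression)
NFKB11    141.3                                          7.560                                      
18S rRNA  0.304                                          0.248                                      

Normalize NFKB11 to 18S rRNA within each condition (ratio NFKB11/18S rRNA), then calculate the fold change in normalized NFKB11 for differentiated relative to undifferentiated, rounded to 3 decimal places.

0.066

NFKB11/18S rRNA (undifferentiated) = 141.3 / 0.304 = 464.8
NFKB11/18S rRNA (differentiated) = 7.560 / 0.248 = 30.484
Fold change = 30.484 / 464.8 = 0.0656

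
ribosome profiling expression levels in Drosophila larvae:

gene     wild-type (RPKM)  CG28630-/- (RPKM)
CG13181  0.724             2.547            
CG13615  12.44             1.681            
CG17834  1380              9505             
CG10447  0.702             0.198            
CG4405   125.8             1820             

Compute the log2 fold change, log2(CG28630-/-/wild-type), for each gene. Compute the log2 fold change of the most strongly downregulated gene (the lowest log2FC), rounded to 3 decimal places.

-2.888

log2(2.547/0.724) = 1.815  (CG13181)
log2(1.681/12.44) = -2.888  (CG13615)
log2(9505/1380) = 2.784  (CG17834)
log2(0.198/0.702) = -1.826  (CG10447)
log2(1820/125.8) = 3.855  (CG4405)
CG13615 is most strongly downregulated.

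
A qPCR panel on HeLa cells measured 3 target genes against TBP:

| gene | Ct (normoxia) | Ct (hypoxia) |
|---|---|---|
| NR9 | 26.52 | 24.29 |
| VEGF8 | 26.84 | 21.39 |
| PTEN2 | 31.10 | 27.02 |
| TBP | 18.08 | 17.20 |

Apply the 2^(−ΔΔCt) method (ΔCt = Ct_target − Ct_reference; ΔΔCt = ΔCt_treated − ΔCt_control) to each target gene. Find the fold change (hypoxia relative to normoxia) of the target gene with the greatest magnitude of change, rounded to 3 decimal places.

NR9: ΔΔCt = (24.29−17.20) − (26.52−18.08) = 7.09 − 8.44 = -1.35; fold change = 2^1.35 = 2.549
VEGF8: ΔΔCt = (21.39−17.20) − (26.84−18.08) = 4.19 − 8.76 = -4.57; fold change = 2^4.57 = 23.752
PTEN2: ΔΔCt = (27.02−17.20) − (31.10−18.08) = 9.82 − 13.02 = -3.20; fold change = 2^3.20 = 9.190
VEGF8 has the largest |ΔΔCt| = 4.57.

23.752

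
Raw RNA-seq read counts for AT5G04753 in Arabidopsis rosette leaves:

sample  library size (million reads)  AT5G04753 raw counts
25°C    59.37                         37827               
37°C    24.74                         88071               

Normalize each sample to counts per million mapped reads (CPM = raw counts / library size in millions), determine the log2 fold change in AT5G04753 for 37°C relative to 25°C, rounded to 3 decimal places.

2.482

CPM(25°C) = 37827 / 59.37 = 637.1400
CPM(37°C) = 88071 / 24.74 = 3559.8626
Fold change = 3559.8626 / 637.1400 = 5.58725
log2(5.58725) = 2.4821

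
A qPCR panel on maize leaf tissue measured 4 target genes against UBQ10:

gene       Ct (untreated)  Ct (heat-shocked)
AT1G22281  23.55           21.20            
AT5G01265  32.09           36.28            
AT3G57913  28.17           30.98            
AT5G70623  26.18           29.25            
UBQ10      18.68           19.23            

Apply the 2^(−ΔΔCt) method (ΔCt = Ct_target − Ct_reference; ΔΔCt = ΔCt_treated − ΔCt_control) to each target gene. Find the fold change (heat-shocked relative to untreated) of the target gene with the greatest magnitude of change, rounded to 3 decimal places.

0.080

AT1G22281: ΔΔCt = (21.20−19.23) − (23.55−18.68) = 1.97 − 4.87 = -2.90; fold change = 2^2.90 = 7.464
AT5G01265: ΔΔCt = (36.28−19.23) − (32.09−18.68) = 17.05 − 13.41 = 3.64; fold change = 2^-3.64 = 0.080
AT3G57913: ΔΔCt = (30.98−19.23) − (28.17−18.68) = 11.75 − 9.49 = 2.26; fold change = 2^-2.26 = 0.209
AT5G70623: ΔΔCt = (29.25−19.23) − (26.18−18.68) = 10.02 − 7.50 = 2.52; fold change = 2^-2.52 = 0.174
AT5G01265 has the largest |ΔΔCt| = 3.64.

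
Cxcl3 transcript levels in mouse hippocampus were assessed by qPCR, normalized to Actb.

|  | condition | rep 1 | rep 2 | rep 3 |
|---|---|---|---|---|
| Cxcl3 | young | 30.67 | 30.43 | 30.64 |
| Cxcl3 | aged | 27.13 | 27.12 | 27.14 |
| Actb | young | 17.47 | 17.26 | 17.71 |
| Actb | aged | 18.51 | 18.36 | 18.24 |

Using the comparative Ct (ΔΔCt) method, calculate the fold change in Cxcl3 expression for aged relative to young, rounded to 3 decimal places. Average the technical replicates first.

Mean Ct: Cxcl3 young 30.580; Cxcl3 aged 27.130; Actb young 17.480; Actb aged 18.370
ΔCt(young) = 30.580 − 17.480 = 13.100
ΔCt(aged) = 27.130 − 18.370 = 8.760
ΔΔCt = 8.760 − 13.100 = -4.340
Fold change = 2^(−(-4.340)) = 2^4.340 = 20.2521

20.252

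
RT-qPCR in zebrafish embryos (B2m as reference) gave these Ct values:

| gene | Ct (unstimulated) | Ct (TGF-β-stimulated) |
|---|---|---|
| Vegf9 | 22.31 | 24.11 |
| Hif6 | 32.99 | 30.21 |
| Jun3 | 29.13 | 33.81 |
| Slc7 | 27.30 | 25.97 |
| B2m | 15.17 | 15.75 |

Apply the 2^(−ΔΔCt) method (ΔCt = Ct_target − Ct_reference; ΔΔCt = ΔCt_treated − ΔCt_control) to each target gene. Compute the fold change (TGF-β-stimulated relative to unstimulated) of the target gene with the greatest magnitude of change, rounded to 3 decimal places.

0.058

Vegf9: ΔΔCt = (24.11−15.75) − (22.31−15.17) = 8.36 − 7.14 = 1.22; fold change = 2^-1.22 = 0.429
Hif6: ΔΔCt = (30.21−15.75) − (32.99−15.17) = 14.46 − 17.82 = -3.36; fold change = 2^3.36 = 10.267
Jun3: ΔΔCt = (33.81−15.75) − (29.13−15.17) = 18.06 − 13.96 = 4.10; fold change = 2^-4.10 = 0.058
Slc7: ΔΔCt = (25.97−15.75) − (27.30−15.17) = 10.22 − 12.13 = -1.91; fold change = 2^1.91 = 3.758
Jun3 has the largest |ΔΔCt| = 4.10.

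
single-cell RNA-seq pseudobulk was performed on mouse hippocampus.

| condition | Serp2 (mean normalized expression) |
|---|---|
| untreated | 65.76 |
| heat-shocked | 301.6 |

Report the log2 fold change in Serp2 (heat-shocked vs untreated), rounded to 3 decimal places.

Fold change = 301.6 / 65.76 = 4.5864
log2(4.5864) = 2.1974

2.197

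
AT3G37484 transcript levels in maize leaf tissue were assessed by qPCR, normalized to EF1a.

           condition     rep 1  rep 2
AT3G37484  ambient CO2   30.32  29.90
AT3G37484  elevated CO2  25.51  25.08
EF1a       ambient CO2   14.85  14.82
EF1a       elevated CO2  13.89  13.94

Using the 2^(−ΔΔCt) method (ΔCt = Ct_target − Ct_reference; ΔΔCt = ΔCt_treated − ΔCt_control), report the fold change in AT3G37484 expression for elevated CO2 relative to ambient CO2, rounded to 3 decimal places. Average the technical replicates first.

14.877

Mean Ct: AT3G37484 ambient CO2 30.110; AT3G37484 elevated CO2 25.295; EF1a ambient CO2 14.835; EF1a elevated CO2 13.915
ΔCt(ambient CO2) = 30.110 − 14.835 = 15.275
ΔCt(elevated CO2) = 25.295 − 13.915 = 11.380
ΔΔCt = 11.380 − 15.275 = -3.895
Fold change = 2^(−(-3.895)) = 2^3.895 = 14.8769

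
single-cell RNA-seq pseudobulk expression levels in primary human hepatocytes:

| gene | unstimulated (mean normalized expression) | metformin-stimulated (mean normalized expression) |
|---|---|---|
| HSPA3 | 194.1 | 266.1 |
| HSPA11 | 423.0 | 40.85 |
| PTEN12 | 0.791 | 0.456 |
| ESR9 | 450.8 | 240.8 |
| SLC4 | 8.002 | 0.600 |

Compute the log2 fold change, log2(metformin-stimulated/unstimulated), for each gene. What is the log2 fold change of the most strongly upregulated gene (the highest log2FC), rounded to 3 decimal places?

0.455

log2(266.1/194.1) = 0.455  (HSPA3)
log2(40.85/423.0) = -3.372  (HSPA11)
log2(0.456/0.791) = -0.795  (PTEN12)
log2(240.8/450.8) = -0.905  (ESR9)
log2(0.600/8.002) = -3.737  (SLC4)
HSPA3 is most strongly upregulated.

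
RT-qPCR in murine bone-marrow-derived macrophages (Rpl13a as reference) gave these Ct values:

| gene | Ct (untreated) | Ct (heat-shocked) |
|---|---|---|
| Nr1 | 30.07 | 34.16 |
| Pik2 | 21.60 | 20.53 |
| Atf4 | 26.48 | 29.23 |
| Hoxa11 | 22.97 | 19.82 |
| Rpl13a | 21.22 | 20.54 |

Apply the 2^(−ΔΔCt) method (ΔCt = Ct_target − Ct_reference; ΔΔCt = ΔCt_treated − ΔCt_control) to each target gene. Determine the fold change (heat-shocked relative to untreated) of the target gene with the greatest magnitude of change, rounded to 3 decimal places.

0.037

Nr1: ΔΔCt = (34.16−20.54) − (30.07−21.22) = 13.62 − 8.85 = 4.77; fold change = 2^-4.77 = 0.037
Pik2: ΔΔCt = (20.53−20.54) − (21.60−21.22) = -0.01 − 0.38 = -0.39; fold change = 2^0.39 = 1.310
Atf4: ΔΔCt = (29.23−20.54) − (26.48−21.22) = 8.69 − 5.26 = 3.43; fold change = 2^-3.43 = 0.093
Hoxa11: ΔΔCt = (19.82−20.54) − (22.97−21.22) = -0.72 − 1.75 = -2.47; fold change = 2^2.47 = 5.540
Nr1 has the largest |ΔΔCt| = 4.77.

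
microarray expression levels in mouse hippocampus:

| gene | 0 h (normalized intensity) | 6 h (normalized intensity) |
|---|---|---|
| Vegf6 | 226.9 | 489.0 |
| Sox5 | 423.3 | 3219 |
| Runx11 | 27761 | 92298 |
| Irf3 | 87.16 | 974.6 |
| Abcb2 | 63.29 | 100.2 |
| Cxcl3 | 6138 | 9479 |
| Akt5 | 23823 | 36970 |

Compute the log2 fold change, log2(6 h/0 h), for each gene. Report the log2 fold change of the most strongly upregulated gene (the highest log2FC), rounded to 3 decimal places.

3.483

log2(489.0/226.9) = 1.108  (Vegf6)
log2(3219/423.3) = 2.927  (Sox5)
log2(92298/27761) = 1.733  (Runx11)
log2(974.6/87.16) = 3.483  (Irf3)
log2(100.2/63.29) = 0.663  (Abcb2)
log2(9479/6138) = 0.627  (Cxcl3)
log2(36970/23823) = 0.634  (Akt5)
Irf3 is most strongly upregulated.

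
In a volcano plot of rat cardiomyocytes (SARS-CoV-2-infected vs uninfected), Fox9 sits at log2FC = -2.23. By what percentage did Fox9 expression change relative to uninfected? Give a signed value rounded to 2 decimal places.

Fold change = 2^(-2.23) = 0.2132
Percent change = (FC − 1) × 100% = (0.2132 − 1) × 100 = -78.68%

-78.68%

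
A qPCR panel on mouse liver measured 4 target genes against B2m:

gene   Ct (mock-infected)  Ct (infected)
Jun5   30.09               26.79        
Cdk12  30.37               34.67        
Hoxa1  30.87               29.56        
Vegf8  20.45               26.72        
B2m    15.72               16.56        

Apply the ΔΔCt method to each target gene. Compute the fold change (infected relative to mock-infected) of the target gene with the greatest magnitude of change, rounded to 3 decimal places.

Jun5: ΔΔCt = (26.79−16.56) − (30.09−15.72) = 10.23 − 14.37 = -4.14; fold change = 2^4.14 = 17.630
Cdk12: ΔΔCt = (34.67−16.56) − (30.37−15.72) = 18.11 − 14.65 = 3.46; fold change = 2^-3.46 = 0.091
Hoxa1: ΔΔCt = (29.56−16.56) − (30.87−15.72) = 13.00 − 15.15 = -2.15; fold change = 2^2.15 = 4.438
Vegf8: ΔΔCt = (26.72−16.56) − (20.45−15.72) = 10.16 − 4.73 = 5.43; fold change = 2^-5.43 = 0.023
Vegf8 has the largest |ΔΔCt| = 5.43.

0.023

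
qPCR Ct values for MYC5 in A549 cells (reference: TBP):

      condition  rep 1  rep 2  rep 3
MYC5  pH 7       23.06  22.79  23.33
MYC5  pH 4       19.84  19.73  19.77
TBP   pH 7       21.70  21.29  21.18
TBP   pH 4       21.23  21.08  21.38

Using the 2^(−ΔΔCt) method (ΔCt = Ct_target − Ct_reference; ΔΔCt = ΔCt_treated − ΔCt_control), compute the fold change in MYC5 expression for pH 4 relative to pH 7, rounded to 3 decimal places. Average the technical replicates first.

Mean Ct: MYC5 pH 7 23.060; MYC5 pH 4 19.780; TBP pH 7 21.390; TBP pH 4 21.230
ΔCt(pH 7) = 23.060 − 21.390 = 1.670
ΔCt(pH 4) = 19.780 − 21.230 = -1.450
ΔΔCt = -1.450 − 1.670 = -3.120
Fold change = 2^(−(-3.120)) = 2^3.120 = 8.6939

8.694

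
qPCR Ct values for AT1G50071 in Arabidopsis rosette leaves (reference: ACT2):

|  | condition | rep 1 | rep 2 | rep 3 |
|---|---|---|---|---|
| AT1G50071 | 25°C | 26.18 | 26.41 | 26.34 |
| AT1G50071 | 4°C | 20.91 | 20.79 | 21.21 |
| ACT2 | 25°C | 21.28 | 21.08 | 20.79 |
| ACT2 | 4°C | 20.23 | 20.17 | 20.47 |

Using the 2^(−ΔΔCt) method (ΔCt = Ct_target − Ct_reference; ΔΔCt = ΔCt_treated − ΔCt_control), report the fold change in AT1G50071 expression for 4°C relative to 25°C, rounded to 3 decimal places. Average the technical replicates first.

23.918

Mean Ct: AT1G50071 25°C 26.310; AT1G50071 4°C 20.970; ACT2 25°C 21.050; ACT2 4°C 20.290
ΔCt(25°C) = 26.310 − 21.050 = 5.260
ΔCt(4°C) = 20.970 − 20.290 = 0.680
ΔΔCt = 0.680 − 5.260 = -4.580
Fold change = 2^(−(-4.580)) = 2^4.580 = 23.9176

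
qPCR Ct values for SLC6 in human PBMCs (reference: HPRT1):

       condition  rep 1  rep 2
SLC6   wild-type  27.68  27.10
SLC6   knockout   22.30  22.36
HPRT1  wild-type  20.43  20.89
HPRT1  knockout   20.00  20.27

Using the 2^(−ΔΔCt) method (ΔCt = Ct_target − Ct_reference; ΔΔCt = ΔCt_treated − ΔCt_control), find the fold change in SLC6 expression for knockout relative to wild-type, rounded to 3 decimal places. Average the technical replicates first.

23.183

Mean Ct: SLC6 wild-type 27.390; SLC6 knockout 22.330; HPRT1 wild-type 20.660; HPRT1 knockout 20.135
ΔCt(wild-type) = 27.390 − 20.660 = 6.730
ΔCt(knockout) = 22.330 − 20.135 = 2.195
ΔΔCt = 2.195 − 6.730 = -4.535
Fold change = 2^(−(-4.535)) = 2^4.535 = 23.1831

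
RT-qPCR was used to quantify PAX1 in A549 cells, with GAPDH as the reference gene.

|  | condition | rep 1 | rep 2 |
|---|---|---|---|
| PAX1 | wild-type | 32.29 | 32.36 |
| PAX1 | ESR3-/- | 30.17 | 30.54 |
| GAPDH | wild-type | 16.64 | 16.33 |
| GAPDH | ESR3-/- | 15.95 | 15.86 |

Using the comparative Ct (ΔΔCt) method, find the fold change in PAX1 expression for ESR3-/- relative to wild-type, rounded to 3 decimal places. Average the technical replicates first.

Mean Ct: PAX1 wild-type 32.325; PAX1 ESR3-/- 30.355; GAPDH wild-type 16.485; GAPDH ESR3-/- 15.905
ΔCt(wild-type) = 32.325 − 16.485 = 15.840
ΔCt(ESR3-/-) = 30.355 − 15.905 = 14.450
ΔΔCt = 14.450 − 15.840 = -1.390
Fold change = 2^(−(-1.390)) = 2^1.390 = 2.6208

2.621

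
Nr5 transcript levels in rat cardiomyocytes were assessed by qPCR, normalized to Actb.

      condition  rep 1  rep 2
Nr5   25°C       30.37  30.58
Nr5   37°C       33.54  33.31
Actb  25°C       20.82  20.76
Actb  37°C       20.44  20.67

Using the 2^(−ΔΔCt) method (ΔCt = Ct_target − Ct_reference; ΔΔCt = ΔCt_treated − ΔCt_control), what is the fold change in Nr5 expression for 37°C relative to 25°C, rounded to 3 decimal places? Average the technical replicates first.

Mean Ct: Nr5 25°C 30.475; Nr5 37°C 33.425; Actb 25°C 20.790; Actb 37°C 20.555
ΔCt(25°C) = 30.475 − 20.790 = 9.685
ΔCt(37°C) = 33.425 − 20.555 = 12.870
ΔΔCt = 12.870 − 9.685 = 3.185
Fold change = 2^(−3.185) = 0.1100

0.110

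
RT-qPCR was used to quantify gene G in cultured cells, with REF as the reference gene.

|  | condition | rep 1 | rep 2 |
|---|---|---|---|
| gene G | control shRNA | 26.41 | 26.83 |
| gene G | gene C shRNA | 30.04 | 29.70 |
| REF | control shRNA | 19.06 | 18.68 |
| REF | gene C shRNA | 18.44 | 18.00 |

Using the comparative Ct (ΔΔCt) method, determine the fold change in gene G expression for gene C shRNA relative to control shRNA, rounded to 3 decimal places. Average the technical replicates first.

0.067

Mean Ct: gene G control shRNA 26.620; gene G gene C shRNA 29.870; REF control shRNA 18.870; REF gene C shRNA 18.220
ΔCt(control shRNA) = 26.620 − 18.870 = 7.750
ΔCt(gene C shRNA) = 29.870 − 18.220 = 11.650
ΔΔCt = 11.650 − 7.750 = 3.900
Fold change = 2^(−3.900) = 0.0670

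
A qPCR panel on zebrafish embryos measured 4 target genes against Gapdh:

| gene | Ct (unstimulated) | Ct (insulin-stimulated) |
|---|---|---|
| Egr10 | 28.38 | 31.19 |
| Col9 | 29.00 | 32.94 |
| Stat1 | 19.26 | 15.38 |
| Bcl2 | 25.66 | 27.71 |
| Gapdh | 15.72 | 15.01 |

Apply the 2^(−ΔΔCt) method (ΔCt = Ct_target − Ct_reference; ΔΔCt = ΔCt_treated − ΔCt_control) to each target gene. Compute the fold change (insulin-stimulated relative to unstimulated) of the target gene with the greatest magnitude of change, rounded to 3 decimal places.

Egr10: ΔΔCt = (31.19−15.01) − (28.38−15.72) = 16.18 − 12.66 = 3.52; fold change = 2^-3.52 = 0.087
Col9: ΔΔCt = (32.94−15.01) − (29.00−15.72) = 17.93 − 13.28 = 4.65; fold change = 2^-4.65 = 0.040
Stat1: ΔΔCt = (15.38−15.01) − (19.26−15.72) = 0.37 − 3.54 = -3.17; fold change = 2^3.17 = 9.000
Bcl2: ΔΔCt = (27.71−15.01) − (25.66−15.72) = 12.70 − 9.94 = 2.76; fold change = 2^-2.76 = 0.148
Col9 has the largest |ΔΔCt| = 4.65.

0.040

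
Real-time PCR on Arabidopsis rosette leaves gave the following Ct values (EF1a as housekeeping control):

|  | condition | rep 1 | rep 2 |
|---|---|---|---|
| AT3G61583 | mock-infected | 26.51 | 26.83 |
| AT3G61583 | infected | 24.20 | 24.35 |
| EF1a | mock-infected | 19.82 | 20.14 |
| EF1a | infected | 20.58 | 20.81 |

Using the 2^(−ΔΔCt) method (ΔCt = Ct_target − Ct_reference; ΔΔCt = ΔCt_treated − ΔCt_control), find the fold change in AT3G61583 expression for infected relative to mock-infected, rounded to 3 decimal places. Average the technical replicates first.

Mean Ct: AT3G61583 mock-infected 26.670; AT3G61583 infected 24.275; EF1a mock-infected 19.980; EF1a infected 20.695
ΔCt(mock-infected) = 26.670 − 19.980 = 6.690
ΔCt(infected) = 24.275 − 20.695 = 3.580
ΔΔCt = 3.580 − 6.690 = -3.110
Fold change = 2^(−(-3.110)) = 2^3.110 = 8.6338

8.634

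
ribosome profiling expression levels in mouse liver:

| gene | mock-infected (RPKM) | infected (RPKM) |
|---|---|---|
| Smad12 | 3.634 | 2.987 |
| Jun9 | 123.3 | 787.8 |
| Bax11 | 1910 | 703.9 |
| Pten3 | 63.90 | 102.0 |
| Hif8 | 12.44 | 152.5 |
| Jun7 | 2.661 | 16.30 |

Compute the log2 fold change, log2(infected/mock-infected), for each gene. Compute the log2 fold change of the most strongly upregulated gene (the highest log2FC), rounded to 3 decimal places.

3.616

log2(2.987/3.634) = -0.283  (Smad12)
log2(787.8/123.3) = 2.676  (Jun9)
log2(703.9/1910) = -1.440  (Bax11)
log2(102.0/63.90) = 0.675  (Pten3)
log2(152.5/12.44) = 3.616  (Hif8)
log2(16.30/2.661) = 2.615  (Jun7)
Hif8 is most strongly upregulated.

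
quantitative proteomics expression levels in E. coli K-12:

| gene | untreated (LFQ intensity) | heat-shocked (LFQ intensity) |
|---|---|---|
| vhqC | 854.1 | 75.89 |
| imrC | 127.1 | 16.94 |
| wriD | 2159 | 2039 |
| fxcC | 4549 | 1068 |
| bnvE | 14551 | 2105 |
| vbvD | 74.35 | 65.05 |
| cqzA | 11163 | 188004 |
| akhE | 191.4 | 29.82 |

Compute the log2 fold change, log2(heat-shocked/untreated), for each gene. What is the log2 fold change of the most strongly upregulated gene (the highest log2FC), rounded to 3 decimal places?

4.074

log2(75.89/854.1) = -3.492  (vhqC)
log2(16.94/127.1) = -2.907  (imrC)
log2(2039/2159) = -0.083  (wriD)
log2(1068/4549) = -2.091  (fxcC)
log2(2105/14551) = -2.789  (bnvE)
log2(65.05/74.35) = -0.193  (vbvD)
log2(188004/11163) = 4.074  (cqzA)
log2(29.82/191.4) = -2.682  (akhE)
cqzA is most strongly upregulated.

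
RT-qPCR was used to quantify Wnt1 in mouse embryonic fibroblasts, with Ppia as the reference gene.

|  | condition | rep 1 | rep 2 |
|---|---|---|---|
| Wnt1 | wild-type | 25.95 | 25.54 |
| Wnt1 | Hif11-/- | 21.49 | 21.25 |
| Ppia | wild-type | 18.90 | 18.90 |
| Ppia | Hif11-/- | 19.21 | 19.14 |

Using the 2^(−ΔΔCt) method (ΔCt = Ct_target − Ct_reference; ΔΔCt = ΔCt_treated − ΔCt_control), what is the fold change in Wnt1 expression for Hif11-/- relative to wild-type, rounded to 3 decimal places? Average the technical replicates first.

25.107

Mean Ct: Wnt1 wild-type 25.745; Wnt1 Hif11-/- 21.370; Ppia wild-type 18.900; Ppia Hif11-/- 19.175
ΔCt(wild-type) = 25.745 − 18.900 = 6.845
ΔCt(Hif11-/-) = 21.370 − 19.175 = 2.195
ΔΔCt = 2.195 − 6.845 = -4.650
Fold change = 2^(−(-4.650)) = 2^4.650 = 25.1067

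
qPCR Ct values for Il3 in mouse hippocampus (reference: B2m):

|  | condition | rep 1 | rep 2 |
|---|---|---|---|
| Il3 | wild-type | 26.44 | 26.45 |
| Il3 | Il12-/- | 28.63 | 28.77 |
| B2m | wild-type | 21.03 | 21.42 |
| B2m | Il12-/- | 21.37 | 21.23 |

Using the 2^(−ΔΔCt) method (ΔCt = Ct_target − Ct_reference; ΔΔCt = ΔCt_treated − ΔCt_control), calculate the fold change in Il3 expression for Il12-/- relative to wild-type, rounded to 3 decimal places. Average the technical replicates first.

Mean Ct: Il3 wild-type 26.445; Il3 Il12-/- 28.700; B2m wild-type 21.225; B2m Il12-/- 21.300
ΔCt(wild-type) = 26.445 − 21.225 = 5.220
ΔCt(Il12-/-) = 28.700 − 21.300 = 7.400
ΔΔCt = 7.400 − 5.220 = 2.180
Fold change = 2^(−2.180) = 0.2207

0.221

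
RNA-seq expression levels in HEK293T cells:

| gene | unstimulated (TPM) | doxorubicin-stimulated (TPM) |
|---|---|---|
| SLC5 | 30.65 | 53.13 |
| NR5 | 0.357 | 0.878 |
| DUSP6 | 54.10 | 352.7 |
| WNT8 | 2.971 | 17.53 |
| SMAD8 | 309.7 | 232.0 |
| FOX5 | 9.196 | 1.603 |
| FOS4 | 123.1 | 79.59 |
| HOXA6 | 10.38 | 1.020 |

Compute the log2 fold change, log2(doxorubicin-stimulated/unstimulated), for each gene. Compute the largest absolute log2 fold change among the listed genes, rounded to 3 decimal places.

log2(53.13/30.65) = 0.794  (SLC5)
log2(0.878/0.357) = 1.298  (NR5)
log2(352.7/54.10) = 2.705  (DUSP6)
log2(17.53/2.971) = 2.561  (WNT8)
log2(232.0/309.7) = -0.417  (SMAD8)
log2(1.603/9.196) = -2.520  (FOX5)
log2(79.59/123.1) = -0.629  (FOS4)
log2(1.020/10.38) = -3.347  (HOXA6)
The largest magnitude belongs to HOXA6.

3.347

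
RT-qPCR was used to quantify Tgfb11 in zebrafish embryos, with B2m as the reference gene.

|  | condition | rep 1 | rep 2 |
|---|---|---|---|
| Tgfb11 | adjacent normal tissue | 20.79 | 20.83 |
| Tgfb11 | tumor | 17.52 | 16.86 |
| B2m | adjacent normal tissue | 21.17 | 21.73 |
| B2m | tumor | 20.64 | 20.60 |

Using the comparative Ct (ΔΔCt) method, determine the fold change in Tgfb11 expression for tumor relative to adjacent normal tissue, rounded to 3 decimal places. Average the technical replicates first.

Mean Ct: Tgfb11 adjacent normal tissue 20.810; Tgfb11 tumor 17.190; B2m adjacent normal tissue 21.450; B2m tumor 20.620
ΔCt(adjacent normal tissue) = 20.810 − 21.450 = -0.640
ΔCt(tumor) = 17.190 − 20.620 = -3.430
ΔΔCt = -3.430 − (-0.640) = -2.790
Fold change = 2^(−(-2.790)) = 2^2.790 = 6.9163

6.916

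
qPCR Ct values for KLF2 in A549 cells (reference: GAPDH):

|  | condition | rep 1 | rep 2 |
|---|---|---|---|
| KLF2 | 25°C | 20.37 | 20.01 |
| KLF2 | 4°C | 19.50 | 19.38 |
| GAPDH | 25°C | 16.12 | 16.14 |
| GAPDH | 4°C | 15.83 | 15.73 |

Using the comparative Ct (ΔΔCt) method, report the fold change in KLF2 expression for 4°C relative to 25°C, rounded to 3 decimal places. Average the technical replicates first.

Mean Ct: KLF2 25°C 20.190; KLF2 4°C 19.440; GAPDH 25°C 16.130; GAPDH 4°C 15.780
ΔCt(25°C) = 20.190 − 16.130 = 4.060
ΔCt(4°C) = 19.440 − 15.780 = 3.660
ΔΔCt = 3.660 − 4.060 = -0.400
Fold change = 2^(−(-0.400)) = 2^0.400 = 1.3195

1.320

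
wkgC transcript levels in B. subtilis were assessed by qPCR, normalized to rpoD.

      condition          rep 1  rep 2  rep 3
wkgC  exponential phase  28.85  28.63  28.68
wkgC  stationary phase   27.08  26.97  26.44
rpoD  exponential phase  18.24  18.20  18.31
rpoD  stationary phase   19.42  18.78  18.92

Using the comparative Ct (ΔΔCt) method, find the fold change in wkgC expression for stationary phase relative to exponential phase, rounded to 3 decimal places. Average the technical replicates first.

Mean Ct: wkgC exponential phase 28.720; wkgC stationary phase 26.830; rpoD exponential phase 18.250; rpoD stationary phase 19.040
ΔCt(exponential phase) = 28.720 − 18.250 = 10.470
ΔCt(stationary phase) = 26.830 − 19.040 = 7.790
ΔΔCt = 7.790 − 10.470 = -2.680
Fold change = 2^(−(-2.680)) = 2^2.680 = 6.4086

6.409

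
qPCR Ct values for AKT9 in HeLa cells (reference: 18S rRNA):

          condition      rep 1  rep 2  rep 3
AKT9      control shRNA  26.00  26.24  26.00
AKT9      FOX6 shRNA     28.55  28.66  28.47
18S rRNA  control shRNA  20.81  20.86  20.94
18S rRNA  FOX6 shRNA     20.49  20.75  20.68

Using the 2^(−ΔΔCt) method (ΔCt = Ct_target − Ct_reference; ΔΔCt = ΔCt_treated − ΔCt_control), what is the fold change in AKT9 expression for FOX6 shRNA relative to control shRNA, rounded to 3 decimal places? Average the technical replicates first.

Mean Ct: AKT9 control shRNA 26.080; AKT9 FOX6 shRNA 28.560; 18S rRNA control shRNA 20.870; 18S rRNA FOX6 shRNA 20.640
ΔCt(control shRNA) = 26.080 − 20.870 = 5.210
ΔCt(FOX6 shRNA) = 28.560 − 20.640 = 7.920
ΔΔCt = 7.920 − 5.210 = 2.710
Fold change = 2^(−2.710) = 0.1528

0.153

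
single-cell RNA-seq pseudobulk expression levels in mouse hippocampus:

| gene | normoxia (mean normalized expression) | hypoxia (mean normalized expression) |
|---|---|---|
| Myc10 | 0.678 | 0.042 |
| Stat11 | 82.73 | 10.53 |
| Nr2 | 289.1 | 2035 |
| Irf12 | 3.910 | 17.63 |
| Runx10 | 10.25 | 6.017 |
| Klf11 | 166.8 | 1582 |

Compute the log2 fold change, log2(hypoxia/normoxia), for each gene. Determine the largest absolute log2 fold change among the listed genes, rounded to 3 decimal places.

log2(0.042/0.678) = -4.013  (Myc10)
log2(10.53/82.73) = -2.974  (Stat11)
log2(2035/289.1) = 2.815  (Nr2)
log2(17.63/3.910) = 2.173  (Irf12)
log2(6.017/10.25) = -0.769  (Runx10)
log2(1582/166.8) = 3.246  (Klf11)
The largest magnitude belongs to Myc10.

4.013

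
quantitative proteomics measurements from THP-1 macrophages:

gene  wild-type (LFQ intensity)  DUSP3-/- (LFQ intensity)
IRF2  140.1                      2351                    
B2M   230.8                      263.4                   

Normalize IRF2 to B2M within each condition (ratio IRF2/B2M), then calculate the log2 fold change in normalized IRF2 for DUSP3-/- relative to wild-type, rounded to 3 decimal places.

IRF2/B2M (wild-type) = 140.1 / 230.8 = 0.60702
IRF2/B2M (DUSP3-/-) = 2351 / 263.4 = 8.9256
Fold change = 8.9256 / 0.60702 = 14.7040
log2(14.7040) = 3.8781

3.878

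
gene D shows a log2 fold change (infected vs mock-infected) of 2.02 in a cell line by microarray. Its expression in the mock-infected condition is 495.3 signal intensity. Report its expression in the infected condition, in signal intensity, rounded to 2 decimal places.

2008.86

Fold change = 2^(2.02) = 4.0558
infected expression = 495.3 × 4.0558 = 2008.86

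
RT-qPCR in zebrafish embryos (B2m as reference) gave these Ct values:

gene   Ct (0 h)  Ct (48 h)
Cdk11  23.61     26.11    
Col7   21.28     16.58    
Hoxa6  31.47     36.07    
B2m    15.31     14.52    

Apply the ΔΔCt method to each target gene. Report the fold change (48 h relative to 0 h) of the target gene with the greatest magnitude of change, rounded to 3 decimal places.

0.024

Cdk11: ΔΔCt = (26.11−14.52) − (23.61−15.31) = 11.59 − 8.30 = 3.29; fold change = 2^-3.29 = 0.102
Col7: ΔΔCt = (16.58−14.52) − (21.28−15.31) = 2.06 − 5.97 = -3.91; fold change = 2^3.91 = 15.032
Hoxa6: ΔΔCt = (36.07−14.52) − (31.47−15.31) = 21.55 − 16.16 = 5.39; fold change = 2^-5.39 = 0.024
Hoxa6 has the largest |ΔΔCt| = 5.39.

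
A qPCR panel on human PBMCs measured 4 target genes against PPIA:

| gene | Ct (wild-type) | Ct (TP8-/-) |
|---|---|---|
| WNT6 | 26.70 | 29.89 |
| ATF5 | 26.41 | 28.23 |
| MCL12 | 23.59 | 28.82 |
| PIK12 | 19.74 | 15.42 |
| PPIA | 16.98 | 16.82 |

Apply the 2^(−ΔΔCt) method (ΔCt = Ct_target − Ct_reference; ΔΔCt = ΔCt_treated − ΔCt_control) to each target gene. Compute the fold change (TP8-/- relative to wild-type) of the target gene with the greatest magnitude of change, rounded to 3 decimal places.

WNT6: ΔΔCt = (29.89−16.82) − (26.70−16.98) = 13.07 − 9.72 = 3.35; fold change = 2^-3.35 = 0.098
ATF5: ΔΔCt = (28.23−16.82) − (26.41−16.98) = 11.41 − 9.43 = 1.98; fold change = 2^-1.98 = 0.253
MCL12: ΔΔCt = (28.82−16.82) − (23.59−16.98) = 12.00 − 6.61 = 5.39; fold change = 2^-5.39 = 0.024
PIK12: ΔΔCt = (15.42−16.82) − (19.74−16.98) = -1.40 − 2.76 = -4.16; fold change = 2^4.16 = 17.877
MCL12 has the largest |ΔΔCt| = 5.39.

0.024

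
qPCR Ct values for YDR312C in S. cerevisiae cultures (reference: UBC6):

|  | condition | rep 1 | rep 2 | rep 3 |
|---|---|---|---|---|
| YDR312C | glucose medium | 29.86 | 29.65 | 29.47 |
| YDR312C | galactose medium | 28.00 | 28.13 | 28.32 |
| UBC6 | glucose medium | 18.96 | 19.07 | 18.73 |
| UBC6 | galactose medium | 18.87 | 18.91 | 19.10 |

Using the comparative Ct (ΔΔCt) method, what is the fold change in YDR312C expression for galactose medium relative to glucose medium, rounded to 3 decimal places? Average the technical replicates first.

2.928

Mean Ct: YDR312C glucose medium 29.660; YDR312C galactose medium 28.150; UBC6 glucose medium 18.920; UBC6 galactose medium 18.960
ΔCt(glucose medium) = 29.660 − 18.920 = 10.740
ΔCt(galactose medium) = 28.150 − 18.960 = 9.190
ΔΔCt = 9.190 − 10.740 = -1.550
Fold change = 2^(−(-1.550)) = 2^1.550 = 2.9282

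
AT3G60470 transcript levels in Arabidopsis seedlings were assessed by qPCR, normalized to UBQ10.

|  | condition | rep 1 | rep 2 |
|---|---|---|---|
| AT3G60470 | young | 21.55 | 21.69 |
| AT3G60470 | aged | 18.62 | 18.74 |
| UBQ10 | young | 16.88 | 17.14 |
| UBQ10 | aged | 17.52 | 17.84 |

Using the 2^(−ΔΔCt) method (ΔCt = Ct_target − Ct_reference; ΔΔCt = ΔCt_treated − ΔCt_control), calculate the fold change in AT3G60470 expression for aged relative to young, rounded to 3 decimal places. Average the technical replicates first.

Mean Ct: AT3G60470 young 21.620; AT3G60470 aged 18.680; UBQ10 young 17.010; UBQ10 aged 17.680
ΔCt(young) = 21.620 − 17.010 = 4.610
ΔCt(aged) = 18.680 − 17.680 = 1.000
ΔΔCt = 1.000 − 4.610 = -3.610
Fold change = 2^(−(-3.610)) = 2^3.610 = 12.2101

12.210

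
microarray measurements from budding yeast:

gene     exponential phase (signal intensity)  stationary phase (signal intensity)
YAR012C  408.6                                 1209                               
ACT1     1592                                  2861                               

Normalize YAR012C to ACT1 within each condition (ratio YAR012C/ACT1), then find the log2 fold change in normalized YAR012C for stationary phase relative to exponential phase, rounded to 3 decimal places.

0.719

YAR012C/ACT1 (exponential phase) = 408.6 / 1592 = 0.25666
YAR012C/ACT1 (stationary phase) = 1209 / 2861 = 0.42258
Fold change = 0.42258 / 0.25666 = 1.6465
log2(1.6465) = 0.7194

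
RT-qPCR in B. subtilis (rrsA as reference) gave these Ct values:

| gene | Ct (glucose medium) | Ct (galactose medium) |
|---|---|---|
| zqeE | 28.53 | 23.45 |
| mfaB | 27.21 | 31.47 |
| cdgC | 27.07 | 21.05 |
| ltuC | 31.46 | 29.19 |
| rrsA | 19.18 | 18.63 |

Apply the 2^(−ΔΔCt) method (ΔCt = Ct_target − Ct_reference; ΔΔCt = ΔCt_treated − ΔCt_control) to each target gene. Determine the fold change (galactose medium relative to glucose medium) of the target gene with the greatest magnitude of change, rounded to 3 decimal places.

zqeE: ΔΔCt = (23.45−18.63) − (28.53−19.18) = 4.82 − 9.35 = -4.53; fold change = 2^4.53 = 23.103
mfaB: ΔΔCt = (31.47−18.63) − (27.21−19.18) = 12.84 − 8.03 = 4.81; fold change = 2^-4.81 = 0.036
cdgC: ΔΔCt = (21.05−18.63) − (27.07−19.18) = 2.42 − 7.89 = -5.47; fold change = 2^5.47 = 44.324
ltuC: ΔΔCt = (29.19−18.63) − (31.46−19.18) = 10.56 − 12.28 = -1.72; fold change = 2^1.72 = 3.294
cdgC has the largest |ΔΔCt| = 5.47.

44.324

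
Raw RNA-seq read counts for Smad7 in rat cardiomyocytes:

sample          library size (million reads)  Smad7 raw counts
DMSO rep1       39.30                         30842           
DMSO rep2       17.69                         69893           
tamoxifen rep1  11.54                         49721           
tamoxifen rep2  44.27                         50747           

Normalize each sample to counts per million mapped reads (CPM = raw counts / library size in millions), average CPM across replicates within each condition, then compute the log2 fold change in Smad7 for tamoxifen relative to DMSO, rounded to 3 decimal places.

CPM(DMSO rep1) = 30842 / 39.30 = 784.7837
CPM(DMSO rep2) = 69893 / 17.69 = 3950.9893
CPM(tamoxifen rep1) = 49721 / 11.54 = 4308.5789
CPM(tamoxifen rep2) = 50747 / 44.27 = 1146.3068
mean CPM(DMSO) = 2367.8865; mean CPM(tamoxifen) = 2727.4428
Fold change = 2727.4428 / 2367.8865 = 1.15185
log2(1.15185) = 0.2039

0.204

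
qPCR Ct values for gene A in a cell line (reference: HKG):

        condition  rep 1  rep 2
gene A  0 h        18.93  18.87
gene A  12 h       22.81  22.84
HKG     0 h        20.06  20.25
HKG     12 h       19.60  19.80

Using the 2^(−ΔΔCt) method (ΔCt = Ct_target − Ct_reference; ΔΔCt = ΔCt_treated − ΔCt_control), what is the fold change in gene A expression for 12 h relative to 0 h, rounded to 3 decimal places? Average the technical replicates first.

Mean Ct: gene A 0 h 18.900; gene A 12 h 22.825; HKG 0 h 20.155; HKG 12 h 19.700
ΔCt(0 h) = 18.900 − 20.155 = -1.255
ΔCt(12 h) = 22.825 − 19.700 = 3.125
ΔΔCt = 3.125 − (-1.255) = 4.380
Fold change = 2^(−4.380) = 0.0480

0.048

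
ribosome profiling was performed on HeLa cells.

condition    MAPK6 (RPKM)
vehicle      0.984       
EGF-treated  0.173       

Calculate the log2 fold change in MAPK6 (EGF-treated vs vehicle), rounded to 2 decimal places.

Fold change = 0.173 / 0.984 = 0.1758
log2(0.1758) = -2.508

-2.51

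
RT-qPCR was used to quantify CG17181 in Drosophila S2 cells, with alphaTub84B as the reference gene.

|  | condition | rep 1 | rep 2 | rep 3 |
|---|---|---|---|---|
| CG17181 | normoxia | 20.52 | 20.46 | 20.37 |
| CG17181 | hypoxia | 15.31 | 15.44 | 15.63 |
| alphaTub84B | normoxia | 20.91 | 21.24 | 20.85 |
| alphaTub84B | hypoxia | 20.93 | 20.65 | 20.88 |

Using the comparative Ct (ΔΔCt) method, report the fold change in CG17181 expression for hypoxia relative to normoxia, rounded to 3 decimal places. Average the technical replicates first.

28.051

Mean Ct: CG17181 normoxia 20.450; CG17181 hypoxia 15.460; alphaTub84B normoxia 21.000; alphaTub84B hypoxia 20.820
ΔCt(normoxia) = 20.450 − 21.000 = -0.550
ΔCt(hypoxia) = 15.460 − 20.820 = -5.360
ΔΔCt = -5.360 − (-0.550) = -4.810
Fold change = 2^(−(-4.810)) = 2^4.810 = 28.0514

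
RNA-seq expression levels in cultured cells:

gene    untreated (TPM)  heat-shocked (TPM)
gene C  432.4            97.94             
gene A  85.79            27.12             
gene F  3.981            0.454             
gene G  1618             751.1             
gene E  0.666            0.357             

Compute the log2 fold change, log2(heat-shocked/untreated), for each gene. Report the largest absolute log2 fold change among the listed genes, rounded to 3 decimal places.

3.132

log2(97.94/432.4) = -2.142  (gene C)
log2(27.12/85.79) = -1.661  (gene A)
log2(0.454/3.981) = -3.132  (gene F)
log2(751.1/1618) = -1.107  (gene G)
log2(0.357/0.666) = -0.900  (gene E)
The largest magnitude belongs to gene F.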